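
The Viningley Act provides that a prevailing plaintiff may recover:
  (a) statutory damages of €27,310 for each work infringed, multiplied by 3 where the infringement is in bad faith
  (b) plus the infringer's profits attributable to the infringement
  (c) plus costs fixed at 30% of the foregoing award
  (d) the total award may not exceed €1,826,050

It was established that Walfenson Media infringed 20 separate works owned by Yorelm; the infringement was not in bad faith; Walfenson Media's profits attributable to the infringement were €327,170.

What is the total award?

Statutory damages: 20 × €27,310 = €546,200
Infringement not in bad faith: no ×3 enhancement.
Combined award: €546,200 + €327,170 = €873,370
Costs: 30% of €873,370 = €262,011
Award plus costs: €873,370 + €262,011 = €1,135,381
Cap at €1,826,050: €1,135,381 is within the cap, no reduction.

€1,135,381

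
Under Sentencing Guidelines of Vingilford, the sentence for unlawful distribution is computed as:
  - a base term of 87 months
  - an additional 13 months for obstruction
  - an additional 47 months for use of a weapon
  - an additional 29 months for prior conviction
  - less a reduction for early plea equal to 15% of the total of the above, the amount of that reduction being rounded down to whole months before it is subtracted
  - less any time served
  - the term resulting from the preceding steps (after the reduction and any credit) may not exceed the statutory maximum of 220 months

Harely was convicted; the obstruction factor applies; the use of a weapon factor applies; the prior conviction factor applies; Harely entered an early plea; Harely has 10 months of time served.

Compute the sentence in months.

140 months

Obstruction enhancement: +13 months
Use of a weapon enhancement: +47 months
Prior conviction enhancement: +29 months
Adjusted term: 87 months + 13 months + 47 months + 29 months = 176 months
Early plea reduction: 15% of 176 months = 26 months (rounded down)
After reduction: 176 − 26 = 150 months
Less time served: 150 months − 10 months = 140 months
Cap at 220 months: 140 months is within the cap, no reduction.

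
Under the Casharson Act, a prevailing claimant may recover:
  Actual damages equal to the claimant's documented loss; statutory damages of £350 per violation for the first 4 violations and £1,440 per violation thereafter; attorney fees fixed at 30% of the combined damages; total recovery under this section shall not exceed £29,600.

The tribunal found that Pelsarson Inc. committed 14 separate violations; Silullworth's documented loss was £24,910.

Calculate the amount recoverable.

Total recovery: £29,600

First 4 violations: 4 × £350 = £1,400
Remaining violations: (14 − 4) × £1,440 = £14,400
Statutory damages: £1,400 + £14,400 = £15,800
Combined damages: £24,910 + £15,800 = £40,710
Attorney fees: 30% of £40,710 = £12,213
Total before cap: £40,710 + £12,213 = £52,923
Cap at £29,600: £52,923 exceeds the cap → £29,600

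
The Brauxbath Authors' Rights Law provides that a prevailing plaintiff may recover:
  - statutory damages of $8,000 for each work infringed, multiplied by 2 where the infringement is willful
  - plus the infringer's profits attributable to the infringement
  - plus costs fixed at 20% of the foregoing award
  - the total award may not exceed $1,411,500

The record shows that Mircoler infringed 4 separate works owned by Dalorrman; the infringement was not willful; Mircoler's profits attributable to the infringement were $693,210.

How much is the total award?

Statutory damages: 4 × $8,000 = $32,000
Infringement not willful: no ×2 enhancement.
Combined award: $32,000 + $693,210 = $725,210
Costs: 20% of $725,210 = $145,042
Award plus costs: $725,210 + $145,042 = $870,252
Cap at $1,411,500: $870,252 is within the cap, no reduction.

$870,252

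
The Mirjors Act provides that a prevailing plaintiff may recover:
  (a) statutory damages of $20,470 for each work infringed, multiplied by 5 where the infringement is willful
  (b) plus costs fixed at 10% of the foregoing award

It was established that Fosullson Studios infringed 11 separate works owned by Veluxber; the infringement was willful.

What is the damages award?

$1,238,435

Statutory damages: 11 × $20,470 = $225,170
Multiplied by 5: 5 × $225,170 = $1,125,850
Costs: 10% of $1,125,850 = $112,585
Award plus costs: $1,125,850 + $112,585 = $1,238,435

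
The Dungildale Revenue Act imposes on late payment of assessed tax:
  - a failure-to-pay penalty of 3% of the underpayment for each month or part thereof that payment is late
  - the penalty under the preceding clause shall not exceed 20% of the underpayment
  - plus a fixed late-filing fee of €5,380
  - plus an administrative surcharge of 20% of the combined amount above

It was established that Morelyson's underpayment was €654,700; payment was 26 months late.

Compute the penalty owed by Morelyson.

€163,584

Accrued rate: 3% × 26 = 78%, capped at 20% → 20%
Failure-to-pay penalty: 20% of €654,700 = €130,940
Penalty before surcharge: €130,940 + €5,380 = €136,320
Administrative surcharge: 20% of €136,320 = €27,264
Total penalty: €136,320 + €27,264 = €163,584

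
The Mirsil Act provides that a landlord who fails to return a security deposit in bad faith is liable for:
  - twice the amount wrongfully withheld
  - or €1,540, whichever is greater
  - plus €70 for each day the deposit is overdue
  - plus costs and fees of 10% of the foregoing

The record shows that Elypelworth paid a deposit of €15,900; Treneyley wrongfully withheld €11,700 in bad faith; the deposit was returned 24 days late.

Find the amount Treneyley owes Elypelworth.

Doubled: 2 × €11,700 = €23,400
Minimum €1,540: €23,400 meets the minimum, no increase.
Late-return penalty: 24 × €70 = €1,680
Damages plus late penalty: €23,400 + €1,680 = €25,080
Costs and fees: 10% of €25,080 = €2,508
Total recovery: €25,080 + €2,508 = €27,588

€27,588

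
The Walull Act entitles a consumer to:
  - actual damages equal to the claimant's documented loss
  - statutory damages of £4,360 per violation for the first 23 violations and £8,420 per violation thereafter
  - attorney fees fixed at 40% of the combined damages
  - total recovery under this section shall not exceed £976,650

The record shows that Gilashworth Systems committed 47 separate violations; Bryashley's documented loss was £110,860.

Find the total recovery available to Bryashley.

First 23 violations: 23 × £4,360 = £100,280
Remaining violations: (47 − 23) × £8,420 = £202,080
Statutory damages: £100,280 + £202,080 = £302,360
Combined damages: £110,860 + £302,360 = £413,220
Attorney fees: 40% of £413,220 = £165,288
Total before cap: £413,220 + £165,288 = £578,508
Cap at £976,650: £578,508 is within the cap, no reduction.

£578,508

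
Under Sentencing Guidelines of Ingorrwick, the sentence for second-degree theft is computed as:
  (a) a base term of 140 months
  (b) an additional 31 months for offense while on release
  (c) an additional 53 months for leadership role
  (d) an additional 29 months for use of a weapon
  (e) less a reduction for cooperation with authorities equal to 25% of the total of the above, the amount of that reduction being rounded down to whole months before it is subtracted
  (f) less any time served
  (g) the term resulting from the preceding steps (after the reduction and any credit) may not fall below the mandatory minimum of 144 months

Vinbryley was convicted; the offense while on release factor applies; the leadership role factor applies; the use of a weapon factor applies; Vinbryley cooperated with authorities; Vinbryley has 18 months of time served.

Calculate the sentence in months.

172 months

Offense while on release enhancement: +31 months
Leadership role enhancement: +53 months
Use of a weapon enhancement: +29 months
Adjusted term: 140 months + 31 months + 53 months + 29 months = 253 months
Cooperation with authorities reduction: 25% of 253 months = 63 months (rounded down)
After reduction: 253 − 63 = 190 months
Less time served: 190 months − 18 months = 172 months
Minimum 144 months: 172 months meets the minimum, no increase.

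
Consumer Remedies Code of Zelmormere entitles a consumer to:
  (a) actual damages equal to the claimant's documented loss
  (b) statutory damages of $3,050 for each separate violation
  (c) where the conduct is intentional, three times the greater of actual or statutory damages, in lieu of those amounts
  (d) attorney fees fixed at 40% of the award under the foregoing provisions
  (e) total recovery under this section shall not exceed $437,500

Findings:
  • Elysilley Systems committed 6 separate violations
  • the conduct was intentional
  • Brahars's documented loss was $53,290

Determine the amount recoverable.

Statutory damages: 6 × $3,050 = $18,300
Greater of actual damages ($53,290) or statutory damages ($18,300): $53,290
Trebled: 3 × $53,290 = $159,870
Attorney fees: 40% of $159,870 = $63,948
Total before cap: $159,870 + $63,948 = $223,818
Cap at $437,500: $223,818 is within the cap, no reduction.

$223,818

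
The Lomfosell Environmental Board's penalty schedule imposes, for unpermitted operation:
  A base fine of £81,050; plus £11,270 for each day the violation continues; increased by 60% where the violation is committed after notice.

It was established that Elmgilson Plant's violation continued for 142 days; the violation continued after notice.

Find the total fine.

Per-day component: 142 × £11,270 = £1,600,340
Base plus per-day: £81,050 + £1,600,340 = £1,681,390
Enhancement: 60% of £1,681,390 = £1,008,834
Enhanced fine: £1,681,390 + £1,008,834 = £2,690,224

£2,690,224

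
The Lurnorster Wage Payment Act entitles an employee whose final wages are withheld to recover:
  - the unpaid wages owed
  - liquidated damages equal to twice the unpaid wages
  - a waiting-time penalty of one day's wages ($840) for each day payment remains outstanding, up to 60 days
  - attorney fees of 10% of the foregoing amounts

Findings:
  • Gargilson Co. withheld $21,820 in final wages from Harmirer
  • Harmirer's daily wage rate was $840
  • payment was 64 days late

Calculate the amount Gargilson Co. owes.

$127,446

Doubled: 2 × $21,820 = $43,640
Penalty days: min(64, 60) = 60
Waiting-time penalty: 60 × $840 = $50,400
Subtotal: $21,820 + $43,640 + $50,400 = $115,860
Attorney fees: 10% of $115,860 = $11,586
Total award: $115,860 + $11,586 = $127,446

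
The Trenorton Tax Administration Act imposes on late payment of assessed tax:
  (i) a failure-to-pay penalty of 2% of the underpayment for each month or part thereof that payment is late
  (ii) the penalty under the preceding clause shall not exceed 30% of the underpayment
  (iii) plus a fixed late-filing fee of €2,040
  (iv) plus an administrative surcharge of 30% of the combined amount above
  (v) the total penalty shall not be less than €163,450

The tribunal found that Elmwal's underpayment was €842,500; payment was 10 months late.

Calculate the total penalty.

Accrued rate: 2% × 10 = 20%, capped at 30% → 20%
Failure-to-pay penalty: 20% of €842,500 = €168,500
Penalty before surcharge: €168,500 + €2,040 = €170,540
Administrative surcharge: 30% of €170,540 = €51,162
Total penalty: €170,540 + €51,162 = €221,702
Minimum €163,450: €221,702 meets the minimum, no increase.

€221,702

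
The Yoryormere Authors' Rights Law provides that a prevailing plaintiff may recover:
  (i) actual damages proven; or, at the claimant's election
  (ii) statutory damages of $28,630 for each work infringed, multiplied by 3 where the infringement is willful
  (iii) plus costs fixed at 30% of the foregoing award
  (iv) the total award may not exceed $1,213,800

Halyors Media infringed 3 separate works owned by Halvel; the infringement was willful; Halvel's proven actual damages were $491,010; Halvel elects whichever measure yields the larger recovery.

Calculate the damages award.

$638,313

Statutory damages: 3 × $28,630 = $85,890
Trebled: 3 × $85,890 = $257,670
Greater of actual damages ($491,010) or enhanced statutory damages ($257,670): $491,010
Costs: 30% of $491,010 = $147,303
Award plus costs: $491,010 + $147,303 = $638,313
Cap at $1,213,800: $638,313 is within the cap, no reduction.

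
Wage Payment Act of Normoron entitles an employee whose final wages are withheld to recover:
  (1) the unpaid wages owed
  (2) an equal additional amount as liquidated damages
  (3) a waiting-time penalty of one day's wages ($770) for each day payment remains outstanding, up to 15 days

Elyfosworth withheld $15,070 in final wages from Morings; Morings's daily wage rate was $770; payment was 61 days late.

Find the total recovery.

Liquidated damages (equal amount): $15,070
Penalty days: min(61, 15) = 15
Waiting-time penalty: 15 × $770 = $11,550
Total award: $15,070 + $15,070 + $11,550 = $41,690

$41,690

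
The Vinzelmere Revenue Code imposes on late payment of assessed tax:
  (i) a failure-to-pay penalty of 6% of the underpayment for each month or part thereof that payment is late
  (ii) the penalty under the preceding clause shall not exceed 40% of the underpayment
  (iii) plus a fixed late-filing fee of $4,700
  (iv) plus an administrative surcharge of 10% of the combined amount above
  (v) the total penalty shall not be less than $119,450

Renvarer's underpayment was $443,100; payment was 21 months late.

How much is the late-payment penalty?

Accrued rate: 6% × 21 = 126%, capped at 40% → 40%
Failure-to-pay penalty: 40% of $443,100 = $177,240
Penalty before surcharge: $177,240 + $4,700 = $181,940
Administrative surcharge: 10% of $181,940 = $18,194
Total penalty: $181,940 + $18,194 = $200,134
Minimum $119,450: $200,134 meets the minimum, no increase.

Penalty: $200,134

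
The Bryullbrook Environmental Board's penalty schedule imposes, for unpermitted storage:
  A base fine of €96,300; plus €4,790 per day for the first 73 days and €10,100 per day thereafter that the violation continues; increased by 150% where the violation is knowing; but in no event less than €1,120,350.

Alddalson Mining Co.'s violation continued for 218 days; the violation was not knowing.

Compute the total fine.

First 73 days: 73 × €4,790 = €349,670
Remaining days: (218 − 73) × €10,100 = €1,464,500
Per-day component: €349,670 + €1,464,500 = €1,814,170
Base plus per-day: €96,300 + €1,814,170 = €1,910,470
The violation was not knowing: no 150% increase.
Minimum €1,120,350: €1,910,470 meets the minimum, no increase.

€1,910,470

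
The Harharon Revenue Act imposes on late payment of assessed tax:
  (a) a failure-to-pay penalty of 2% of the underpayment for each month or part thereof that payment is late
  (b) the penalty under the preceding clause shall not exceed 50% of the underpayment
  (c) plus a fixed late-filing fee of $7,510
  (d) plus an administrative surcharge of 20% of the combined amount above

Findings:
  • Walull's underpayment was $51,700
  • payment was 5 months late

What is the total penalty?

$15,216

Accrued rate: 2% × 5 = 10%, capped at 50% → 10%
Failure-to-pay penalty: 10% of $51,700 = $5,170
Penalty before surcharge: $5,170 + $7,510 = $12,680
Administrative surcharge: 20% of $12,680 = $2,536
Total penalty: $12,680 + $2,536 = $15,216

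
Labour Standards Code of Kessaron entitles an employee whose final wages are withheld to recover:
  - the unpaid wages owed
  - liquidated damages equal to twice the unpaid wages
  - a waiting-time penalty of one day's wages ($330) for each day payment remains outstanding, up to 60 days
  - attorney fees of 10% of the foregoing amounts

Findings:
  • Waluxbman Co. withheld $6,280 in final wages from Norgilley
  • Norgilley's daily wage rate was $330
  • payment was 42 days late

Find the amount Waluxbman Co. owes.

$35,970

Doubled: 2 × $6,280 = $12,560
Penalty days: min(42, 60) = 42
Waiting-time penalty: 42 × $330 = $13,860
Subtotal: $6,280 + $12,560 + $13,860 = $32,700
Attorney fees: 10% of $32,700 = $3,270
Total award: $32,700 + $3,270 = $35,970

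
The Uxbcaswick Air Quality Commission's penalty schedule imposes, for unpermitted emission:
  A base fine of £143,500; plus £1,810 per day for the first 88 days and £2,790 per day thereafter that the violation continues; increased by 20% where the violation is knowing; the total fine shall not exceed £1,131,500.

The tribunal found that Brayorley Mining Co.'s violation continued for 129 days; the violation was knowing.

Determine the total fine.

First 88 days: 88 × £1,810 = £159,280
Remaining days: (129 − 88) × £2,790 = £114,390
Per-day component: £159,280 + £114,390 = £273,670
Base plus per-day: £143,500 + £273,670 = £417,170
Enhancement: 20% of £417,170 = £83,434
Enhanced fine: £417,170 + £83,434 = £500,604
Cap at £1,131,500: £500,604 is within the cap, no reduction.

£500,604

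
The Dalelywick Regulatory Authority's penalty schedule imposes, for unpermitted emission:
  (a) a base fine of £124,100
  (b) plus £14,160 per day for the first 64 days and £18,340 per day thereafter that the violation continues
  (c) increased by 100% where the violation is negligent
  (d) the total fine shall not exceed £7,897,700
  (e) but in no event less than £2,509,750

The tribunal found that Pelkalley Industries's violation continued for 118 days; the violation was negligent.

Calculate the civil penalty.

£4,041,400

First 64 days: 64 × £14,160 = £906,240
Remaining days: (118 − 64) × £18,340 = £990,360
Per-day component: £906,240 + £990,360 = £1,896,600
Base plus per-day: £124,100 + £1,896,600 = £2,020,700
Enhancement: 100% of £2,020,700 = £2,020,700
Enhanced fine: £2,020,700 + £2,020,700 = £4,041,400
Cap at £7,897,700: £4,041,400 is within the cap, no reduction.
Minimum £2,509,750: £4,041,400 meets the minimum, no increase.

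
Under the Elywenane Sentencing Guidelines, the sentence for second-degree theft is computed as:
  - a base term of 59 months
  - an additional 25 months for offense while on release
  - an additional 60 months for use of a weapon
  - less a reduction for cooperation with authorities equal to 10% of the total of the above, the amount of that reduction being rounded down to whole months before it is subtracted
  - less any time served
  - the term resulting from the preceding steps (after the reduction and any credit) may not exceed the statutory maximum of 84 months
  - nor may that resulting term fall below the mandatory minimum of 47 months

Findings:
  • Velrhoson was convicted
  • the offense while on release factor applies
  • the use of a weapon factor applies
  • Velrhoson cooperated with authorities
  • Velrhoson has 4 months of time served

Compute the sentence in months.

Offense while on release enhancement: +25 months
Use of a weapon enhancement: +60 months
Adjusted term: 59 months + 25 months + 60 months = 144 months
Cooperation with authorities reduction: 10% of 144 months = 14 months (rounded down)
After reduction: 144 − 14 = 130 months
Less time served: 130 months − 4 months = 126 months
Cap at 84 months: 126 months exceeds the cap → 84 months
Minimum 47 months: 84 months meets the minimum, no increase.

84 months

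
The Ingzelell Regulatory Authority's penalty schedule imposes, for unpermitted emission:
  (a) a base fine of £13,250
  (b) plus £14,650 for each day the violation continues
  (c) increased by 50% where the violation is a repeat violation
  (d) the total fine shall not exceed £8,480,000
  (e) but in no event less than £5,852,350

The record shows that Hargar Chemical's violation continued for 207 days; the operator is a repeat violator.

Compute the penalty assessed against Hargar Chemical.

Civil penalty: £5,852,350

Per-day component: 207 × £14,650 = £3,032,550
Base plus per-day: £13,250 + £3,032,550 = £3,045,800
Enhancement: 50% of £3,045,800 = £1,522,900
Enhanced fine: £3,045,800 + £1,522,900 = £4,568,700
Cap at £8,480,000: £4,568,700 is within the cap, no reduction.
Minimum £5,852,350: £4,568,700 is below the minimum → £5,852,350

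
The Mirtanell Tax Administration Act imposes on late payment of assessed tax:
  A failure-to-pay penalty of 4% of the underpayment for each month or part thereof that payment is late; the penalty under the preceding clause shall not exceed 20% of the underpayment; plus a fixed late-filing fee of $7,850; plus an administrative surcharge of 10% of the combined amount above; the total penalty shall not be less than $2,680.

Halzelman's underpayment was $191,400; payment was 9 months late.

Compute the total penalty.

Accrued rate: 4% × 9 = 36%, capped at 20% → 20%
Failure-to-pay penalty: 20% of $191,400 = $38,280
Penalty before surcharge: $38,280 + $7,850 = $46,130
Administrative surcharge: 10% of $46,130 = $4,613
Total penalty: $46,130 + $4,613 = $50,743
Minimum $2,680: $50,743 meets the minimum, no increase.

$50,743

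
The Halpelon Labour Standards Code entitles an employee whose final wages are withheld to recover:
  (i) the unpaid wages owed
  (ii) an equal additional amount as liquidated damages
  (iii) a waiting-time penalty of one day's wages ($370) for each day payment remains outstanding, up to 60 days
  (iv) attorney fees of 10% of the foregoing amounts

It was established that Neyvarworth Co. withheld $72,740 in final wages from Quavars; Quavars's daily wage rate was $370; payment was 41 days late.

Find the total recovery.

Liquidated damages (equal amount): $72,740
Penalty days: min(41, 60) = 41
Waiting-time penalty: 41 × $370 = $15,170
Subtotal: $72,740 + $72,740 + $15,170 = $160,650
Attorney fees: 10% of $160,650 = $16,065
Total award: $160,650 + $16,065 = $176,715

$176,715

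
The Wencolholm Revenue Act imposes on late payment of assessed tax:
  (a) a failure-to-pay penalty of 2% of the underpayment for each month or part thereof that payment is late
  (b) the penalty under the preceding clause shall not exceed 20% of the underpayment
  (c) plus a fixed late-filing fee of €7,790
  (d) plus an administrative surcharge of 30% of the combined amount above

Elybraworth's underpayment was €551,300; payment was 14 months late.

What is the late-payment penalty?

Accrued rate: 2% × 14 = 28%, capped at 20% → 20%
Failure-to-pay penalty: 20% of €551,300 = €110,260
Penalty before surcharge: €110,260 + €7,790 = €118,050
Administrative surcharge: 30% of €118,050 = €35,415
Total penalty: €118,050 + €35,415 = €153,465

€153,465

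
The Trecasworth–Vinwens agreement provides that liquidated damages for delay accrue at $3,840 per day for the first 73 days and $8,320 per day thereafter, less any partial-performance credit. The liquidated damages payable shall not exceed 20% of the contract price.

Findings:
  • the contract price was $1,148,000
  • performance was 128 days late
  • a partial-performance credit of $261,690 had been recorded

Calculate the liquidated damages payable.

First 73 days: 73 × $3,840 = $280,320
Remaining days: (128 − 73) × $8,320 = $457,600
Accrued per-day damages: $280,320 + $457,600 = $737,920
Less partial-performance credit: $737,920 − $261,690 = $476,230
Cap: 20% of $1,148,000 = $229,600
Cap at $229,600: $476,230 exceeds the cap → $229,600

$229,600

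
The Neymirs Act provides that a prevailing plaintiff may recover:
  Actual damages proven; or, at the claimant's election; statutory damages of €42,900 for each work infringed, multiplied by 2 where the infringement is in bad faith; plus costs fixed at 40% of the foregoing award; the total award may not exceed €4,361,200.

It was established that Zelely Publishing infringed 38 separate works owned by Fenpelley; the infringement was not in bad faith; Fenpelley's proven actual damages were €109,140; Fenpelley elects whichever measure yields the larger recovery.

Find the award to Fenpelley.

€2,282,280

Statutory damages: 38 × €42,900 = €1,630,200
Infringement not in bad faith: no ×2 enhancement.
Greater of actual damages (€109,140) or statutory damages (€1,630,200): €1,630,200
Costs: 40% of €1,630,200 = €652,080
Award plus costs: €1,630,200 + €652,080 = €2,282,280
Cap at €4,361,200: €2,282,280 is within the cap, no reduction.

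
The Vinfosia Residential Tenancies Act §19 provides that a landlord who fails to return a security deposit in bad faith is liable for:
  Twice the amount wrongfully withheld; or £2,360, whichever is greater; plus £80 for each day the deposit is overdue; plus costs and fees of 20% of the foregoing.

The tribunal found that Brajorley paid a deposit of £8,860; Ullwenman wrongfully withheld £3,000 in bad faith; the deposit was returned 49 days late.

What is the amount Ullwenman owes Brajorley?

£11,904

Doubled: 2 × £3,000 = £6,000
Minimum £2,360: £6,000 meets the minimum, no increase.
Late-return penalty: 49 × £80 = £3,920
Damages plus late penalty: £6,000 + £3,920 = £9,920
Costs and fees: 20% of £9,920 = £1,984
Total recovery: £9,920 + £1,984 = £11,904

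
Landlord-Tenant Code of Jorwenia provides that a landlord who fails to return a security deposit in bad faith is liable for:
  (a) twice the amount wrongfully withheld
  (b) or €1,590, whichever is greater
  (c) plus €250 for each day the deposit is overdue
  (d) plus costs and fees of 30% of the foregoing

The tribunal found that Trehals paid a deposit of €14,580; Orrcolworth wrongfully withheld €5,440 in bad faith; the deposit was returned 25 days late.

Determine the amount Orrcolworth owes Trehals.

Doubled: 2 × €5,440 = €10,880
Minimum €1,590: €10,880 meets the minimum, no increase.
Late-return penalty: 25 × €250 = €6,250
Damages plus late penalty: €10,880 + €6,250 = €17,130
Costs and fees: 30% of €17,130 = €5,139
Total recovery: €17,130 + €5,139 = €22,269

€22,269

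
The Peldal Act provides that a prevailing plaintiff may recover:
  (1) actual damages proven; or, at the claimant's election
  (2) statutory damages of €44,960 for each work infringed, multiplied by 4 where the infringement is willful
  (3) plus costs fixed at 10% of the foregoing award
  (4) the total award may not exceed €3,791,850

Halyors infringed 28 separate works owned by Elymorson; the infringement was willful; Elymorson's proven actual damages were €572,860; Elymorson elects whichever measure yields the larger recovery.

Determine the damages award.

Statutory damages: 28 × €44,960 = €1,258,880
Multiplied by 4: 4 × €1,258,880 = €5,035,520
Greater of actual damages (€572,860) or enhanced statutory damages (€5,035,520): €5,035,520
Costs: 10% of €5,035,520 = €503,552
Award plus costs: €5,035,520 + €503,552 = €5,539,072
Cap at €3,791,850: €5,539,072 exceeds the cap → €3,791,850

€3,791,850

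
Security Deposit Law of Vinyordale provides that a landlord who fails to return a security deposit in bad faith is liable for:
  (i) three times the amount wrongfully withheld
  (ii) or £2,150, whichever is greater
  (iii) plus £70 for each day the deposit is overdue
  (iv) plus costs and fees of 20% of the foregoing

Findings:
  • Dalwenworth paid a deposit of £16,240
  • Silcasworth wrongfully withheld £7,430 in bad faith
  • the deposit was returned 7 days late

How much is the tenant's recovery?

£27,336

Trebled: 3 × £7,430 = £22,290
Minimum £2,150: £22,290 meets the minimum, no increase.
Late-return penalty: 7 × £70 = £490
Damages plus late penalty: £22,290 + £490 = £22,780
Costs and fees: 20% of £22,780 = £4,556
Total recovery: £22,780 + £4,556 = £27,336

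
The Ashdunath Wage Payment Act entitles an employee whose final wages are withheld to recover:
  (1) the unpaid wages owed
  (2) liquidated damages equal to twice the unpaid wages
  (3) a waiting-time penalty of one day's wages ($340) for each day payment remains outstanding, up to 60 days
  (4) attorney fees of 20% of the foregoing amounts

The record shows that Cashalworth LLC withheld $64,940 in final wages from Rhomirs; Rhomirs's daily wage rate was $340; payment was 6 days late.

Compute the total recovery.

$236,232

Doubled: 2 × $64,940 = $129,880
Penalty days: min(6, 60) = 6
Waiting-time penalty: 6 × $340 = $2,040
Subtotal: $64,940 + $129,880 + $2,040 = $196,860
Attorney fees: 20% of $196,860 = $39,372
Total award: $196,860 + $39,372 = $236,232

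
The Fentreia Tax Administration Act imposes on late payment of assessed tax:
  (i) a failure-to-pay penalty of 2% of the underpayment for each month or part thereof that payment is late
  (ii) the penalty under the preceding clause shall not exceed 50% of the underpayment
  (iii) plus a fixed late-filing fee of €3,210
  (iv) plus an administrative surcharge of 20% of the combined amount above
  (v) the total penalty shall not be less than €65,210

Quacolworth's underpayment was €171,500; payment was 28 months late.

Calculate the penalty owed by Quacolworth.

€106,752

Accrued rate: 2% × 28 = 56%, capped at 50% → 50%
Failure-to-pay penalty: 50% of €171,500 = €85,750
Penalty before surcharge: €85,750 + €3,210 = €88,960
Administrative surcharge: 20% of €88,960 = €17,792
Total penalty: €88,960 + €17,792 = €106,752
Minimum €65,210: €106,752 meets the minimum, no increase.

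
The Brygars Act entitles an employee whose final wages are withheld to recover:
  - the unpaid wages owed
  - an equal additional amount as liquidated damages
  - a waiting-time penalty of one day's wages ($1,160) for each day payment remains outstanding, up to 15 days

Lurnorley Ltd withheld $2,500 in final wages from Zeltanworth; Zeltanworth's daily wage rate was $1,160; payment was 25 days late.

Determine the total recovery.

$22,400

Liquidated damages (equal amount): $2,500
Penalty days: min(25, 15) = 15
Waiting-time penalty: 15 × $1,160 = $17,400
Total award: $2,500 + $2,500 + $17,400 = $22,400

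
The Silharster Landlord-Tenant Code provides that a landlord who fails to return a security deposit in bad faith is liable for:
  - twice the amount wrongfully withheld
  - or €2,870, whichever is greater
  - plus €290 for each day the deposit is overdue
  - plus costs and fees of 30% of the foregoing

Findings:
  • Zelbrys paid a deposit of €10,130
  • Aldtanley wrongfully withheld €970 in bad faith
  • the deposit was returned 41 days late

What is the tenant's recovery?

€19,188

Doubled: 2 × €970 = €1,940
Minimum €2,870: €1,940 is below the minimum → €2,870
Late-return penalty: 41 × €290 = €11,890
Damages plus late penalty: €2,870 + €11,890 = €14,760
Costs and fees: 30% of €14,760 = €4,428
Total recovery: €14,760 + €4,428 = €19,188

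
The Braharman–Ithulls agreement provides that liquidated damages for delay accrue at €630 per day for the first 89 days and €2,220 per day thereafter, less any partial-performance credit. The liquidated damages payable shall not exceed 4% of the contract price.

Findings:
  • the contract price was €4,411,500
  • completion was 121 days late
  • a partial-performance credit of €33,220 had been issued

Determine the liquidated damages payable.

€93,890

First 89 days: 89 × €630 = €56,070
Remaining days: (121 − 89) × €2,220 = €71,040
Accrued per-day damages: €56,070 + €71,040 = €127,110
Less partial-performance credit: €127,110 − €33,220 = €93,890
Cap: 4% of €4,411,500 = €176,460
Cap at €176,460: €93,890 is within the cap, no reduction.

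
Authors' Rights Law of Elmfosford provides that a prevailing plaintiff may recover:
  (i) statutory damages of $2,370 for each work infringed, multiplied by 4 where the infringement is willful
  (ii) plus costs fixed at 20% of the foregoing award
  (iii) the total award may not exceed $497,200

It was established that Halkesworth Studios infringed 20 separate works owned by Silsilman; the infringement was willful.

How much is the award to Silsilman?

$227,520

Statutory damages: 20 × $2,370 = $47,400
Multiplied by 4: 4 × $47,400 = $189,600
Costs: 20% of $189,600 = $37,920
Award plus costs: $189,600 + $37,920 = $227,520
Cap at $497,200: $227,520 is within the cap, no reduction.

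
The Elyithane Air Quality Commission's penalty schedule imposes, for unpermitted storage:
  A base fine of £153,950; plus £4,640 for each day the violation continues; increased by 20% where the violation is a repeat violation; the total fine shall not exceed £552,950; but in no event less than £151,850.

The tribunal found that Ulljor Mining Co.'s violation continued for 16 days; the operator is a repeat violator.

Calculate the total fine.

Per-day component: 16 × £4,640 = £74,240
Base plus per-day: £153,950 + £74,240 = £228,190
Enhancement: 20% of £228,190 = £45,638
Enhanced fine: £228,190 + £45,638 = £273,828
Cap at £552,950: £273,828 is within the cap, no reduction.
Minimum £151,850: £273,828 meets the minimum, no increase.

£273,828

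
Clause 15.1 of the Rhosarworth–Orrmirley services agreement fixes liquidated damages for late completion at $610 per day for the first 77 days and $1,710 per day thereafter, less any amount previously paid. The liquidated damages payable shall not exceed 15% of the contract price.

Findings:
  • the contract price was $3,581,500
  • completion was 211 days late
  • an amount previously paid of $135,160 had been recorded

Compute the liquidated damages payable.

First 77 days: 77 × $610 = $46,970
Remaining days: (211 − 77) × $1,710 = $229,140
Accrued per-day damages: $46,970 + $229,140 = $276,110
Less amount previously paid: $276,110 − $135,160 = $140,950
Cap: 15% of $3,581,500 = $537,225
Cap at $537,225: $140,950 is within the cap, no reduction.

$140,950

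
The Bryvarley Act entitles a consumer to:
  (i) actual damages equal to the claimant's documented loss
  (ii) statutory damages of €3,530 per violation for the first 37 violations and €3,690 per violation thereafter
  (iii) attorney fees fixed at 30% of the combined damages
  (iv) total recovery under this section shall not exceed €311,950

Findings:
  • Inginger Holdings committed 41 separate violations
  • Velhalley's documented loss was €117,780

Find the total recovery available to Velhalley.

€311,950

First 37 violations: 37 × €3,530 = €130,610
Remaining violations: (41 − 37) × €3,690 = €14,760
Statutory damages: €130,610 + €14,760 = €145,370
Combined damages: €117,780 + €145,370 = €263,150
Attorney fees: 30% of €263,150 = €78,945
Total before cap: €263,150 + €78,945 = €342,095
Cap at €311,950: €342,095 exceeds the cap → €311,950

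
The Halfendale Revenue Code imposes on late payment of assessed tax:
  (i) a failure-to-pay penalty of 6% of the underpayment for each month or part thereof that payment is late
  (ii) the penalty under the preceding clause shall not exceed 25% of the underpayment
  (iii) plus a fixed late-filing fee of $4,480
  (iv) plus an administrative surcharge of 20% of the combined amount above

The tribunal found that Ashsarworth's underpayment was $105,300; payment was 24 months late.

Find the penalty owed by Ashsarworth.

$36,966

Accrued rate: 6% × 24 = 144%, capped at 25% → 25%
Failure-to-pay penalty: 25% of $105,300 = $26,325
Penalty before surcharge: $26,325 + $4,480 = $30,805
Administrative surcharge: 20% of $30,805 = $6,161
Total penalty: $30,805 + $6,161 = $36,966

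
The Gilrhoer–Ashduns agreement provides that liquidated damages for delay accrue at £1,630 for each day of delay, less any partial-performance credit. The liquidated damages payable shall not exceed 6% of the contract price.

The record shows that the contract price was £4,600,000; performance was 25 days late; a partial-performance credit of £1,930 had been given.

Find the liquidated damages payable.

£38,820

Per-day damages: 25 × £1,630 = £40,750
Less partial-performance credit: £40,750 − £1,930 = £38,820
Cap: 6% of £4,600,000 = £276,000
Cap at £276,000: £38,820 is within the cap, no reduction.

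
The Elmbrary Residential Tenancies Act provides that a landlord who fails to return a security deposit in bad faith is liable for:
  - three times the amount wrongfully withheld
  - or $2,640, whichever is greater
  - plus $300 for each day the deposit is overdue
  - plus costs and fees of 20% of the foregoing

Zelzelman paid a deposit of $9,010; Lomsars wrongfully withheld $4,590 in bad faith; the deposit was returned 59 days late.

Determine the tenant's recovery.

Trebled: 3 × $4,590 = $13,770
Minimum $2,640: $13,770 meets the minimum, no increase.
Late-return penalty: 59 × $300 = $17,700
Damages plus late penalty: $13,770 + $17,700 = $31,470
Costs and fees: 20% of $31,470 = $6,294
Total recovery: $31,470 + $6,294 = $37,764

$37,764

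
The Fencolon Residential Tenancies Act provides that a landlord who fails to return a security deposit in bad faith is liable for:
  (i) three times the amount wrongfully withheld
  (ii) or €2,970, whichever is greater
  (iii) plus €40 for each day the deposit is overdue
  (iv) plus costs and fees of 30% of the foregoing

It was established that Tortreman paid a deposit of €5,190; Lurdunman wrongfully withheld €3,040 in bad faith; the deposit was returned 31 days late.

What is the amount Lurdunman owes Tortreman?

€13,468

Trebled: 3 × €3,040 = €9,120
Minimum €2,970: €9,120 meets the minimum, no increase.
Late-return penalty: 31 × €40 = €1,240
Damages plus late penalty: €9,120 + €1,240 = €10,360
Costs and fees: 30% of €10,360 = €3,108
Total recovery: €10,360 + €3,108 = €13,468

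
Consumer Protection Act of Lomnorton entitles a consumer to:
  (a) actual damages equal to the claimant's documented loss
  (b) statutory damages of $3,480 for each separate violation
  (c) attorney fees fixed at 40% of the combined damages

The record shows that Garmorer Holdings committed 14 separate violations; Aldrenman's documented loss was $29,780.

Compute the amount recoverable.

Statutory damages: 14 × $3,480 = $48,720
Combined damages: $29,780 + $48,720 = $78,500
Attorney fees: 40% of $78,500 = $31,400
Total recovery: $78,500 + $31,400 = $109,900

$109,900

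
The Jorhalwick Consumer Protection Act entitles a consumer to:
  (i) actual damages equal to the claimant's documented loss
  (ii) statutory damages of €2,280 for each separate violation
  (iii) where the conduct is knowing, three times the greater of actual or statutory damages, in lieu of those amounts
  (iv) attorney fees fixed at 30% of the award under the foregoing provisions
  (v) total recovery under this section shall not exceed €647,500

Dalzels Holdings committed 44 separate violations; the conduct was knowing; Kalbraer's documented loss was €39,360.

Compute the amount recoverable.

€391,248

Statutory damages: 44 × €2,280 = €100,320
Greater of actual damages (€39,360) or statutory damages (€100,320): €100,320
Trebled: 3 × €100,320 = €300,960
Attorney fees: 30% of €300,960 = €90,288
Total before cap: €300,960 + €90,288 = €391,248
Cap at €647,500: €391,248 is within the cap, no reduction.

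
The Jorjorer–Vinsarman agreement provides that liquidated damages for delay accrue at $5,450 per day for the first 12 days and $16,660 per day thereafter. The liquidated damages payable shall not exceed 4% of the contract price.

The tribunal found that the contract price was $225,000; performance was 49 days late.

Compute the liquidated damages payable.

First 12 days: 12 × $5,450 = $65,400
Remaining days: (49 − 12) × $16,660 = $616,420
Accrued per-day damages: $65,400 + $616,420 = $681,820
Cap: 4% of $225,000 = $9,000
Cap at $9,000: $681,820 exceeds the cap → $9,000

$9,000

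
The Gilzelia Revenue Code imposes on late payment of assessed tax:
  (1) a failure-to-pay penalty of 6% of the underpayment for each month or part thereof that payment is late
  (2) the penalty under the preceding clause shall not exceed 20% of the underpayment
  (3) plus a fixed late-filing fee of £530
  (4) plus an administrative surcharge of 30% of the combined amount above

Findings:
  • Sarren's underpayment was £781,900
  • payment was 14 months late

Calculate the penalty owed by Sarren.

Penalty: £203,983

Accrued rate: 6% × 14 = 84%, capped at 20% → 20%
Failure-to-pay penalty: 20% of £781,900 = £156,380
Penalty before surcharge: £156,380 + £530 = £156,910
Administrative surcharge: 30% of £156,910 = £47,073
Total penalty: £156,910 + £47,073 = £203,983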